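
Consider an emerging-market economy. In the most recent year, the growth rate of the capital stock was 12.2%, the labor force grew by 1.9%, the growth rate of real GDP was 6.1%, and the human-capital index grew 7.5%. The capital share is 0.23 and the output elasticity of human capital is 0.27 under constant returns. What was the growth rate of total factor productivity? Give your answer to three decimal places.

0.319%

Labor's share = 1 − 0.23 − 0.27 = 0.5.
The capital stock: 0.23 × 12.2 = 2.806 pp.
The human-capital index: 0.27 × 7.5 = 2.025 pp.
The labor force: 0.5 × 1.9 = 0.95 pp.
TFP growth = 6.1 − 5.781 = 0.319%.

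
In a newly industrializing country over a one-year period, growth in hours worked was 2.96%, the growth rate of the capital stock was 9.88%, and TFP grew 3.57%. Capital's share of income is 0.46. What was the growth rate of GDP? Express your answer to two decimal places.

Labor's share = 1 − 0.46 = 0.54.
The capital stock: 0.46 × 9.88 = 4.5448 pp.
Hours worked: 0.54 × 2.96 = 1.5984 pp.
Output growth = 3.57 + 6.1432 = 9.7132%.

9.71%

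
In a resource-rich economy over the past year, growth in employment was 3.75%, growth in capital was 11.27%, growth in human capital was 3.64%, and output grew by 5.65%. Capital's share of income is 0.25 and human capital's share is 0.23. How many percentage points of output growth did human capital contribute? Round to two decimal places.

0.84 percentage points

Contribution = share × growth = 0.23 × 3.64 = 0.8372 pp.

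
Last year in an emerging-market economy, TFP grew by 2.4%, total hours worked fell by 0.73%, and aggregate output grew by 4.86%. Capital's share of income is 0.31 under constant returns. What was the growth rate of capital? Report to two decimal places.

Labor's share = 1 − 0.31 = 0.69.
gY = gA + 0.69×(-0.73) + 0.31×g.
0.31×g = 4.86 − 2.4 + 0.5037 = 2.9637.
g = 2.9637 / 0.31 = 9.5603%.

Capital growth was 9.56%.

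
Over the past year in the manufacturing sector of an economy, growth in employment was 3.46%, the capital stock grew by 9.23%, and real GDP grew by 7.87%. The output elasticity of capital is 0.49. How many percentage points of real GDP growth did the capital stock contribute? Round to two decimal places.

Contribution = share × growth = 0.49 × 9.23 = 4.5227 pp.

4.52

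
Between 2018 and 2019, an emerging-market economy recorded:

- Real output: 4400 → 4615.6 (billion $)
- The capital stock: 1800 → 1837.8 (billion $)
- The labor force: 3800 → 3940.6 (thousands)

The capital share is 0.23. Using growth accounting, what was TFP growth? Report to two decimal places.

1.57%

Real output growth = (4615.6 − 4400) / 4400 = 4.9%.
The capital stock growth = (1837.8 − 1800) / 1800 = 2.1%.
The labor force growth = (3940.6 − 3800) / 3800 = 3.7%.
Labor's share = 1 − 0.23 = 0.77.
The capital stock: 0.23 × 2.1 = 0.483 pp.
The labor force: 0.77 × 3.7 = 2.849 pp.
TFP growth = 4.9 − 3.332 = 1.568%.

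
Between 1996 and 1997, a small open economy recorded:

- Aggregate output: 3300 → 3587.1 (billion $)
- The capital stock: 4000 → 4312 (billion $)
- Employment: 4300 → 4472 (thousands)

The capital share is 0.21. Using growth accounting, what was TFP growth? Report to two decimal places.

Aggregate output growth = (3587.1 − 3300) / 3300 = 8.7%.
The capital stock growth = (4312 − 4000) / 4000 = 7.8%.
Employment growth = (4472 − 4300) / 4300 = 4%.
Labor's share = 1 − 0.21 = 0.79.
The capital stock: 0.21 × 7.8 = 1.638 pp.
Employment: 0.79 × 4 = 3.16 pp.
TFP growth = 8.7 − 4.798 = 3.902%.

3.90%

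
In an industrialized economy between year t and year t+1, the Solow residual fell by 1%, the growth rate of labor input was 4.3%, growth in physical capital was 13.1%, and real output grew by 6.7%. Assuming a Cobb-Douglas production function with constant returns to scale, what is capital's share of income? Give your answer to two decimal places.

α = 0.39

gY = gA + α·gK + (1−α)·gL, so gY − gA − gL = α(gK − gL).
6.7 + 1 − 4.3 = α × (13.1 − 4.3).
3.4 = 8.8 α, so α = 0.3864.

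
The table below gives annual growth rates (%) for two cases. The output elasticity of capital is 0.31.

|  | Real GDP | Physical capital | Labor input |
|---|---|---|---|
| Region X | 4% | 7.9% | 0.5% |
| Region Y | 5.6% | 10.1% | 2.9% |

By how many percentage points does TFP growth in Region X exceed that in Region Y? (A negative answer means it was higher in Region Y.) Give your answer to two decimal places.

0.74 percentage points

Labor's share = 1 − 0.31 = 0.69.
Region X: TFP = 4 − 2.449 − 0.345 = 1.206%.
Region Y: TFP = 5.6 − 3.131 − 2.001 = 0.468%.
Difference = 1.206 − (0.468) = 0.738 pp.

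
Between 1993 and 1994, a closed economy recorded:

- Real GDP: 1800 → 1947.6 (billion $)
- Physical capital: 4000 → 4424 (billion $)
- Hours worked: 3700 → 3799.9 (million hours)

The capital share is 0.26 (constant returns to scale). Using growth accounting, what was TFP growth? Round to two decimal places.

TFP growth was 3.45%.

Real GDP growth = (1947.6 − 1800) / 1800 = 8.2%.
Physical capital growth = (4424 − 4000) / 4000 = 10.6%.
Hours worked growth = (3799.9 − 3700) / 3700 = 2.7%.
Labor's share = 1 − 0.26 = 0.74.
Physical capital: 0.26 × 10.6 = 2.756 pp.
Hours worked: 0.74 × 2.7 = 1.998 pp.
TFP growth = 8.2 − 4.754 = 3.446%.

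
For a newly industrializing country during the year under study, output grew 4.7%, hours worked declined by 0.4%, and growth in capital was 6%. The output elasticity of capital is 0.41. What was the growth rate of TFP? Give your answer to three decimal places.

TFP growth was 2.476%.

Labor's share = 1 − 0.41 = 0.59.
Capital: 0.41 × 6 = 2.46 pp.
Hours worked: 0.59 × (-0.4) = -0.236 pp.
TFP growth = 4.7 − 2.224 = 2.476%.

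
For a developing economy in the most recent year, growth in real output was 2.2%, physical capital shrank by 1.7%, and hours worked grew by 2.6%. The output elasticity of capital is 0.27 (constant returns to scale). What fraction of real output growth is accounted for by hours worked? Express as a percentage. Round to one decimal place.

Labor's share = 1 − 0.27 = 0.73.
Hours worked contributed 0.73 × 2.6 = 1.898 pp.
Share of growth = 1.898 / 2.2 × 100 = 86.273%.

86.3%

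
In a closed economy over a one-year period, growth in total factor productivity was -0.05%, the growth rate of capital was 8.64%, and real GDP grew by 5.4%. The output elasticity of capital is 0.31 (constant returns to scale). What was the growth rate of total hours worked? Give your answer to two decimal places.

Total hours worked growth was 4.02%.

Labor's share = 1 − 0.31 = 0.69.
gY = gA + 0.31×8.64 + 0.69×g.
0.69×g = 5.4 + 0.05 − 2.6784 = 2.7716.
g = 2.7716 / 0.69 = 4.0168%.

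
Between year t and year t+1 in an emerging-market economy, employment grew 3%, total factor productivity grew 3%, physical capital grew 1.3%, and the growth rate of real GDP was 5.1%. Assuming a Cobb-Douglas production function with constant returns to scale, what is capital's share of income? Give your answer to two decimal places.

gY = gA + α·gK + (1−α)·gL, so gY − gA − gL = α(gK − gL).
5.1 − 3 − 3 = α × (1.3 − 3).
-0.9 = -1.7 α, so α = 0.5294.

0.53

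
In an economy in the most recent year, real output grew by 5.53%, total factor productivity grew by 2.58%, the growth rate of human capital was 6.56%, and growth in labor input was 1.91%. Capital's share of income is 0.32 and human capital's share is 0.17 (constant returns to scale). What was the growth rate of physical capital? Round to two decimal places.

Labor's share = 1 − 0.32 − 0.17 = 0.51.
gY = gA + 0.17×6.56 + 0.51×1.91 + 0.32×g.
0.32×g = 5.53 − 2.58 − 2.0893 = 0.8607.
g = 0.8607 / 0.32 = 2.6897%.

Physical capital growth was 2.69%.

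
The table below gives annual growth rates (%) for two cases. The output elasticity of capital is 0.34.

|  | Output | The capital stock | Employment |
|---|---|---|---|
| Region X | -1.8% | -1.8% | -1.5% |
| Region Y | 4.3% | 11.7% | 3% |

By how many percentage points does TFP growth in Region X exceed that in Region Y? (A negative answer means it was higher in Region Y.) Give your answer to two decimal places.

Labor's share = 1 − 0.34 = 0.66.
Region X: TFP = -1.8 + 0.612 + 0.99 = -0.198%.
Region Y: TFP = 4.3 − 3.978 − 1.98 = -1.658%.
Difference = -0.198 − (-1.658) = 1.46 pp.

1.46 percentage points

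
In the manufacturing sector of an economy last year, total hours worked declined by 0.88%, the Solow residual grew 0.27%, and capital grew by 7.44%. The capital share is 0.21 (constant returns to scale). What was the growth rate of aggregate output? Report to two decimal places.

1.14%

Labor's share = 1 − 0.21 = 0.79.
Capital: 0.21 × 7.44 = 1.5624 pp.
Total hours worked: 0.79 × (-0.88) = -0.6952 pp.
Output growth = 0.27 + 0.8672 = 1.1372%.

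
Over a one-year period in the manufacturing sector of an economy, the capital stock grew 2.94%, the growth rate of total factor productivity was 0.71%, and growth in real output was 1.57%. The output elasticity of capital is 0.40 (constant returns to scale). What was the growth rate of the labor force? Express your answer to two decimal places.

-0.53%

Labor's share = 1 − 0.4 = 0.6.
gY = gA + 0.4×2.94 + 0.6×g.
0.6×g = 1.57 − 0.71 − 1.176 = -0.316.
g = -0.316 / 0.6 = -0.5267%.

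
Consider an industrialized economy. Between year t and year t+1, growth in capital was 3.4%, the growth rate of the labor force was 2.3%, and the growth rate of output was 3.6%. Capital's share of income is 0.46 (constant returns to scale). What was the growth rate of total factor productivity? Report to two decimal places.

Labor's share = 1 − 0.46 = 0.54.
Capital: 0.46 × 3.4 = 1.564 pp.
The labor force: 0.54 × 2.3 = 1.242 pp.
TFP growth = 3.6 − 2.806 = 0.794%.

Total factor productivity growth was 0.79%.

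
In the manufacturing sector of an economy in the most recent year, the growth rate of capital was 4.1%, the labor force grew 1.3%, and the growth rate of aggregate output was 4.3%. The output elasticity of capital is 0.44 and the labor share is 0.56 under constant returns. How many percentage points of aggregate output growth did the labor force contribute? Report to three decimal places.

0.728 pp

Labor's share = 1 − 0.44 = 0.56.
Contribution = share × growth = 0.56 × 1.3 = 0.728 pp.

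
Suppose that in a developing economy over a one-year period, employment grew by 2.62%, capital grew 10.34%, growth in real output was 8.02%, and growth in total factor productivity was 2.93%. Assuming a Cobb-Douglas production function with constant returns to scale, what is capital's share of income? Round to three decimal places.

gY = gA + α·gK + (1−α)·gL, so gY − gA − gL = α(gK − gL).
8.02 − 2.93 − 2.62 = α × (10.34 − 2.62).
2.47 = 7.72 α, so α = 0.31995.

0.320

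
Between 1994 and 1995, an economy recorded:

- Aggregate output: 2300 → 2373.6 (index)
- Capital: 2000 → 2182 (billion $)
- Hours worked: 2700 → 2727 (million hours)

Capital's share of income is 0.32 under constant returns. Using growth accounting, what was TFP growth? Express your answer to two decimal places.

Aggregate output growth = (2373.6 − 2300) / 2300 = 3.2%.
Capital growth = (2182 − 2000) / 2000 = 9.1%.
Hours worked growth = (2727 − 2700) / 2700 = 1%.
Labor's share = 1 − 0.32 = 0.68.
Capital: 0.32 × 9.1 = 2.912 pp.
Hours worked: 0.68 × 1 = 0.68 pp.
TFP growth = 3.2 − 3.592 = -0.392%.

-0.39%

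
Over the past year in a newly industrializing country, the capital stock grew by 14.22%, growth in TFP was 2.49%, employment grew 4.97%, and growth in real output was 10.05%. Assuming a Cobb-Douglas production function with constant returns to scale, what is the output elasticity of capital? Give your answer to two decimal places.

α = 0.28

gY = gA + α·gK + (1−α)·gL, so gY − gA − gL = α(gK − gL).
10.05 − 2.49 − 4.97 = α × (14.22 − 4.97).
2.59 = 9.25 α, so α = 0.28.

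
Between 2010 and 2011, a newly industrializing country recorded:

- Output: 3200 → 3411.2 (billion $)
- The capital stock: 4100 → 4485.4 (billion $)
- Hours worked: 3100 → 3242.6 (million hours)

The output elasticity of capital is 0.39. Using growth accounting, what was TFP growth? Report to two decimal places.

0.13%

Output growth = (3411.2 − 3200) / 3200 = 6.6%.
The capital stock growth = (4485.4 − 4100) / 4100 = 9.4%.
Hours worked growth = (3242.6 − 3100) / 3100 = 4.6%.
Labor's share = 1 − 0.39 = 0.61.
The capital stock: 0.39 × 9.4 = 3.666 pp.
Hours worked: 0.61 × 4.6 = 2.806 pp.
TFP growth = 6.6 − 6.472 = 0.128%.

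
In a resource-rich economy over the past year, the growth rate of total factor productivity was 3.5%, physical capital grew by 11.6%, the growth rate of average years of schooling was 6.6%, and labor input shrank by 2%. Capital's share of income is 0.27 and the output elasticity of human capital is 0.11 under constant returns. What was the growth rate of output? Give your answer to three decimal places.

Labor's share = 1 − 0.27 − 0.11 = 0.62.
Physical capital: 0.27 × 11.6 = 3.132 pp.
Average years of schooling: 0.11 × 6.6 = 0.726 pp.
Labor input: 0.62 × (-2) = -1.24 pp.
Output growth = 3.5 + 2.618 = 6.118%.

6.118%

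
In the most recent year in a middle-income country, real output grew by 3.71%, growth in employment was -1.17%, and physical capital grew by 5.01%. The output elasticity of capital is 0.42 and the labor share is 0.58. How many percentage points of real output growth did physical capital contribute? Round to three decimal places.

Contribution = share × growth = 0.42 × 5.01 = 2.1042 pp.

2.104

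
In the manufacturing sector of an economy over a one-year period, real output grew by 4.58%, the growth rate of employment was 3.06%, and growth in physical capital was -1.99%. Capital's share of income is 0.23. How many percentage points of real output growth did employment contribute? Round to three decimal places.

2.356

Labor's share = 1 − 0.23 = 0.77.
Contribution = share × growth = 0.77 × 3.06 = 2.3562 pp.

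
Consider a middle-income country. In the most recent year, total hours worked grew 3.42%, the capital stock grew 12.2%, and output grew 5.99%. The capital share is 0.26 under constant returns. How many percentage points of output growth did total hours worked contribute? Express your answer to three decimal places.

2.531 pp

Labor's share = 1 − 0.26 = 0.74.
Contribution = share × growth = 0.74 × 3.42 = 2.5308 pp.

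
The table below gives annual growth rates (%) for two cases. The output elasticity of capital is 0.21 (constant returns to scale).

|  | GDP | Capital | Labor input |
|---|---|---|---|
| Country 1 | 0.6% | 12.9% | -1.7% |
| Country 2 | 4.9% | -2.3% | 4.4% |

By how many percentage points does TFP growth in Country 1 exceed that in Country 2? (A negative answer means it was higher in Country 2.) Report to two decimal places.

Labor's share = 1 − 0.21 = 0.79.
Country 1: TFP = 0.6 − 2.709 + 1.343 = -0.766%.
Country 2: TFP = 4.9 + 0.483 − 3.476 = 1.907%.
Difference = -0.766 − (1.907) = -2.673 pp.

-2.67 percentage points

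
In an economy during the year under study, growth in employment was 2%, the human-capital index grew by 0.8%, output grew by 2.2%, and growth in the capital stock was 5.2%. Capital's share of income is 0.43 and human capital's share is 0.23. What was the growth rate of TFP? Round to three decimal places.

Labor's share = 1 − 0.43 − 0.23 = 0.34.
The capital stock: 0.43 × 5.2 = 2.236 pp.
The human-capital index: 0.23 × 0.8 = 0.184 pp.
Employment: 0.34 × 2 = 0.68 pp.
TFP growth = 2.2 − 3.1 = -0.9%.

-0.900%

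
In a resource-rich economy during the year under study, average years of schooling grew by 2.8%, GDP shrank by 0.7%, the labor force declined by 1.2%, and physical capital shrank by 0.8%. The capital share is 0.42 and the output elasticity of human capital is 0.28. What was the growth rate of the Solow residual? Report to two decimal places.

-0.79%

Labor's share = 1 − 0.42 − 0.28 = 0.3.
Physical capital: 0.42 × (-0.8) = -0.336 pp.
Average years of schooling: 0.28 × 2.8 = 0.784 pp.
The labor force: 0.3 × (-1.2) = -0.36 pp.
TFP growth = -0.7 − 0.088 = -0.788%.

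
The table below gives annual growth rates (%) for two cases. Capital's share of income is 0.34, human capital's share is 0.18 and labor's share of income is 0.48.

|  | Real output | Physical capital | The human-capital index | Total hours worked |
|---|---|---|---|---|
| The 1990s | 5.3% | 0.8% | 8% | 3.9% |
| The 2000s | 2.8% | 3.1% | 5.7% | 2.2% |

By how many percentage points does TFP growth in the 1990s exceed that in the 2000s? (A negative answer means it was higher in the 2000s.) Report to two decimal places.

2.05 percentage points

Labor's share = 1 − 0.34 − 0.18 = 0.48.
The 1990s: TFP = 5.3 − 0.272 − 1.44 − 1.872 = 1.716%.
The 2000s: TFP = 2.8 − 1.054 − 1.026 − 1.056 = -0.336%.
Difference = 1.716 − (-0.336) = 2.052 pp.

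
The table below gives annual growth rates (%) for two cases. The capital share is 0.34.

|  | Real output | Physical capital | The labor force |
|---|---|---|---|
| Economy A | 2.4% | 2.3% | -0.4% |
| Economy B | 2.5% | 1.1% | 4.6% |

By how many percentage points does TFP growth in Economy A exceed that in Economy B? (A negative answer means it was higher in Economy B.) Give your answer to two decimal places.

Labor's share = 1 − 0.34 = 0.66.
Economy A: TFP = 2.4 − 0.782 + 0.264 = 1.882%.
Economy B: TFP = 2.5 − 0.374 − 3.036 = -0.91%.
Difference = 1.882 − (-0.91) = 2.792 pp.

2.79 percentage points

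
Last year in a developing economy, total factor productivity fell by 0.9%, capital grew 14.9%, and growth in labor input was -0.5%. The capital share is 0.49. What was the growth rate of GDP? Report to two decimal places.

Labor's share = 1 − 0.49 = 0.51.
Capital: 0.49 × 14.9 = 7.301 pp.
Labor input: 0.51 × (-0.5) = -0.255 pp.
Output growth = -0.9 + 7.046 = 6.146%.

GDP grew 6.15%.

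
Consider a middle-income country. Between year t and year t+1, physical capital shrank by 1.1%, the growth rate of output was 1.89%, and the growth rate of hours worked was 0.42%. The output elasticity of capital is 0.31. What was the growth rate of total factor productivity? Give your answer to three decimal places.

Labor's share = 1 − 0.31 = 0.69.
Physical capital: 0.31 × (-1.1) = -0.341 pp.
Hours worked: 0.69 × 0.42 = 0.2898 pp.
TFP growth = 1.89 + 0.0512 = 1.9412%.

1.941%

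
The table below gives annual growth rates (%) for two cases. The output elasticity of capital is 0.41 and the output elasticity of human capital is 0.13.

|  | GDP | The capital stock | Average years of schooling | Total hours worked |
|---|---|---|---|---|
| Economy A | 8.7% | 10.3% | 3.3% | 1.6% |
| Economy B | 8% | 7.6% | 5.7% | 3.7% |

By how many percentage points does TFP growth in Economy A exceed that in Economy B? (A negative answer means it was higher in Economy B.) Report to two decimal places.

0.87 percentage points

Labor's share = 1 − 0.41 − 0.13 = 0.46.
Economy A: TFP = 8.7 − 4.223 − 0.429 − 0.736 = 3.312%.
Economy B: TFP = 8 − 3.116 − 0.741 − 1.702 = 2.441%.
Difference = 3.312 − (2.441) = 0.871 pp.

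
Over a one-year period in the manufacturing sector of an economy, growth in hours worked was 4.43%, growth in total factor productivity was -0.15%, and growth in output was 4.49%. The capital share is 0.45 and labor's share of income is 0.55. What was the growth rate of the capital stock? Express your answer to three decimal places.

Labor's share = 1 − 0.45 = 0.55.
gY = gA + 0.55×4.43 + 0.45×g.
0.45×g = 4.49 + 0.15 − 2.4365 = 2.2035.
g = 2.2035 / 0.45 = 4.89667%.

The capital stock grew 4.897%.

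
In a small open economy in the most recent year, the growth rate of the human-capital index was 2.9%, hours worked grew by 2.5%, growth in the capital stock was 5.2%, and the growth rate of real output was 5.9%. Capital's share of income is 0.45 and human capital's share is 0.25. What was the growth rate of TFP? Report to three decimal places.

Labor's share = 1 − 0.45 − 0.25 = 0.3.
The capital stock: 0.45 × 5.2 = 2.34 pp.
The human-capital index: 0.25 × 2.9 = 0.725 pp.
Hours worked: 0.3 × 2.5 = 0.75 pp.
TFP growth = 5.9 − 3.815 = 2.085%.

2.085%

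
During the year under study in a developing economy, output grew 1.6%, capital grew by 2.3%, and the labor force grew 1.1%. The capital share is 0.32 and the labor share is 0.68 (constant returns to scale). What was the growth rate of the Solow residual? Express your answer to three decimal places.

Labor's share = 1 − 0.32 = 0.68.
Capital: 0.32 × 2.3 = 0.736 pp.
The labor force: 0.68 × 1.1 = 0.748 pp.
TFP growth = 1.6 − 1.484 = 0.116%.

0.116%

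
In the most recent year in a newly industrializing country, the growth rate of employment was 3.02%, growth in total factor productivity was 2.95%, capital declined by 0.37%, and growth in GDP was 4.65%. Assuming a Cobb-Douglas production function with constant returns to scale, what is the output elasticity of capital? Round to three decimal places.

gY = gA + α·gK + (1−α)·gL, so gY − gA − gL = α(gK − gL).
4.65 − 2.95 − 3.02 = α × (-0.37 − 3.02).
-1.32 = -3.39 α, so α = 0.38938.

0.389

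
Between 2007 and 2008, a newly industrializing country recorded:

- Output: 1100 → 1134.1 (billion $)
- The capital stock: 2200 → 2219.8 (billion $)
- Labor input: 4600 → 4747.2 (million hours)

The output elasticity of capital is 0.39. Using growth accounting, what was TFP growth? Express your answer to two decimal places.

Output growth = (1134.1 − 1100) / 1100 = 3.1%.
The capital stock growth = (2219.8 − 2200) / 2200 = 0.9%.
Labor input growth = (4747.2 − 4600) / 4600 = 3.2%.
Labor's share = 1 − 0.39 = 0.61.
The capital stock: 0.39 × 0.9 = 0.351 pp.
Labor input: 0.61 × 3.2 = 1.952 pp.
TFP growth = 3.1 − 2.303 = 0.797%.

0.80%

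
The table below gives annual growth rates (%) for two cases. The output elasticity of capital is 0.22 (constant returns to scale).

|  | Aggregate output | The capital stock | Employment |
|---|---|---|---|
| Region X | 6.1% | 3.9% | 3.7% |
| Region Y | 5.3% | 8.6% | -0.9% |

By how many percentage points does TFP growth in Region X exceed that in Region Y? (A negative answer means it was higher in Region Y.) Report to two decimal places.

Labor's share = 1 − 0.22 = 0.78.
Region X: TFP = 6.1 − 0.858 − 2.886 = 2.356%.
Region Y: TFP = 5.3 − 1.892 + 0.702 = 4.11%.
Difference = 2.356 − (4.11) = -1.754 pp.

-1.75 percentage points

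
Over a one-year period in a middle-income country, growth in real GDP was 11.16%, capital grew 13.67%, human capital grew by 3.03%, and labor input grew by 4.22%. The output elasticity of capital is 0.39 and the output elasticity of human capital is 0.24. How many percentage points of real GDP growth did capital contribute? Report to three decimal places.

Contribution = share × growth = 0.39 × 13.67 = 5.3313 pp.

5.331 percentage points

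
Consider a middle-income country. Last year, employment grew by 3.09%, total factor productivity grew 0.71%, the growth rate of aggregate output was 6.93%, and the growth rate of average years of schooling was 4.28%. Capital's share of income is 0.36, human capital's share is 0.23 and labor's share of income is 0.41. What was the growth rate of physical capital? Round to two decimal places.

Labor's share = 1 − 0.36 − 0.23 = 0.41.
gY = gA + 0.23×4.28 + 0.41×3.09 + 0.36×g.
0.36×g = 6.93 − 0.71 − 2.2513 = 3.9687.
g = 3.9687 / 0.36 = 11.0242%.

Physical capital growth was 11.02%.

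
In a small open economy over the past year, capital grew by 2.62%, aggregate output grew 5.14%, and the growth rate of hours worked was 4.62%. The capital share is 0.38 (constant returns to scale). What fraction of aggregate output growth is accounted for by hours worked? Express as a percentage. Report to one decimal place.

55.7%

Labor's share = 1 − 0.38 = 0.62.
Hours worked contributed 0.62 × 4.62 = 2.8644 pp.
Share of growth = 2.8644 / 5.14 × 100 = 55.728%.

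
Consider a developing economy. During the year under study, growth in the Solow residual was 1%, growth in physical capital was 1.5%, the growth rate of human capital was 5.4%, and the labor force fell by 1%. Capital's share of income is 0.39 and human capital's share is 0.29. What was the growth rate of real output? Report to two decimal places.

Real output grew 2.83%.

Labor's share = 1 − 0.39 − 0.29 = 0.32.
Physical capital: 0.39 × 1.5 = 0.585 pp.
Human capital: 0.29 × 5.4 = 1.566 pp.
The labor force: 0.32 × (-1) = -0.32 pp.
Output growth = 1 + 1.831 = 2.831%.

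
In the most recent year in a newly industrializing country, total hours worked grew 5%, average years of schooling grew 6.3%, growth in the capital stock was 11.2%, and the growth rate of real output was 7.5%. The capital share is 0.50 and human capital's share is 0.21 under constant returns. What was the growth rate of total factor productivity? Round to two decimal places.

-0.87%

Labor's share = 1 − 0.5 − 0.21 = 0.29.
The capital stock: 0.5 × 11.2 = 5.6 pp.
Average years of schooling: 0.21 × 6.3 = 1.323 pp.
Total hours worked: 0.29 × 5 = 1.45 pp.
TFP growth = 7.5 − 8.373 = -0.873%.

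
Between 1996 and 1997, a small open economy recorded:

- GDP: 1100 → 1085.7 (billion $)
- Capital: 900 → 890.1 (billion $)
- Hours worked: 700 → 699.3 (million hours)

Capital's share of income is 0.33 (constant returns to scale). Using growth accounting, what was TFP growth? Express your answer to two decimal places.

-0.87%

GDP growth = (1085.7 − 1100) / 1100 = -1.3%.
Capital growth = (890.1 − 900) / 900 = -1.1%.
Hours worked growth = (699.3 − 700) / 700 = -0.1%.
Labor's share = 1 − 0.33 = 0.67.
Capital: 0.33 × (-1.1) = -0.363 pp.
Hours worked: 0.67 × (-0.1) = -0.067 pp.
TFP growth = -1.3 + 0.43 = -0.87%.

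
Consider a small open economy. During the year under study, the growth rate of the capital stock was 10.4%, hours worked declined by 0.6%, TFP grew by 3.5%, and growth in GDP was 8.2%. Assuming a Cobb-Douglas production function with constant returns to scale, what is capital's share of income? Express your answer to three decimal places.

gY = gA + α·gK + (1−α)·gL, so gY − gA − gL = α(gK − gL).
8.2 − 3.5 + 0.6 = α × (10.4 − (-0.6)).
5.3 = 11 α, so α = 0.48182.

0.482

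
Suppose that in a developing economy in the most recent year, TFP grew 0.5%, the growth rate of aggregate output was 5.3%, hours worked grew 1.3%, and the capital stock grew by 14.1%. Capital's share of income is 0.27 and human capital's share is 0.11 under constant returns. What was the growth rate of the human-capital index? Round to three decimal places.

1.700%

Labor's share = 1 − 0.27 − 0.11 = 0.62.
gY = gA + 0.27×14.1 + 0.62×1.3 + 0.11×g.
0.11×g = 5.3 − 0.5 − 4.613 = 0.187.
g = 0.187 / 0.11 = 1.7%.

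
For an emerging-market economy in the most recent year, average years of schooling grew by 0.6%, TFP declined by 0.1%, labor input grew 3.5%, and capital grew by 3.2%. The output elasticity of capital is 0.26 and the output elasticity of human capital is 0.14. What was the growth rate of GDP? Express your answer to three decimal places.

Labor's share = 1 − 0.26 − 0.14 = 0.6.
Capital: 0.26 × 3.2 = 0.832 pp.
Average years of schooling: 0.14 × 0.6 = 0.084 pp.
Labor input: 0.6 × 3.5 = 2.1 pp.
Output growth = -0.1 + 3.016 = 2.916%.

GDP grew 2.916%.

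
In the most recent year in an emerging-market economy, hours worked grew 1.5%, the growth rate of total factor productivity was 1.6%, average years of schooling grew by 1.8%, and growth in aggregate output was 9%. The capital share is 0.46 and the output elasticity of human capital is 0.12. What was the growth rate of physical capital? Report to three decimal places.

Labor's share = 1 − 0.46 − 0.12 = 0.42.
gY = gA + 0.12×1.8 + 0.42×1.5 + 0.46×g.
0.46×g = 9 − 1.6 − 0.846 = 6.554.
g = 6.554 / 0.46 = 14.24783%.

14.248%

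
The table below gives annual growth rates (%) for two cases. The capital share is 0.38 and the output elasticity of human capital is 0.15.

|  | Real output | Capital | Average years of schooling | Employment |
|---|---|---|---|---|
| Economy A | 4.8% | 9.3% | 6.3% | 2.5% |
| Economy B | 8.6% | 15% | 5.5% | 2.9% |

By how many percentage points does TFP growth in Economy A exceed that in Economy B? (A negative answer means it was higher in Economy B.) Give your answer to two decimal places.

-1.57 percentage points

Labor's share = 1 − 0.38 − 0.15 = 0.47.
Economy A: TFP = 4.8 − 3.534 − 0.945 − 1.175 = -0.854%.
Economy B: TFP = 8.6 − 5.7 − 0.825 − 1.363 = 0.712%.
Difference = -0.854 − (0.712) = -1.566 pp.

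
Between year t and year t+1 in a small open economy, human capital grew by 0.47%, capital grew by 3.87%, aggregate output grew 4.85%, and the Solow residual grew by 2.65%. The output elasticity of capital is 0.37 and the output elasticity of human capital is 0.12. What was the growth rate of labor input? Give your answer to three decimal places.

1.395%

Labor's share = 1 − 0.37 − 0.12 = 0.51.
gY = gA + 0.37×3.87 + 0.12×0.47 + 0.51×g.
0.51×g = 4.85 − 2.65 − 1.4883 = 0.7117.
g = 0.7117 / 0.51 = 1.39549%.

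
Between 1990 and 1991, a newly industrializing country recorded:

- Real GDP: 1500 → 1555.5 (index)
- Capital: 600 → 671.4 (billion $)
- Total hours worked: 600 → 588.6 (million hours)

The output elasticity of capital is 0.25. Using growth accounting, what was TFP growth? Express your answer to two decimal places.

Real GDP growth = (1555.5 − 1500) / 1500 = 3.7%.
Capital growth = (671.4 − 600) / 600 = 11.9%.
Total hours worked growth = (588.6 − 600) / 600 = -1.9%.
Labor's share = 1 − 0.25 = 0.75.
Capital: 0.25 × 11.9 = 2.975 pp.
Total hours worked: 0.75 × (-1.9) = -1.425 pp.
TFP growth = 3.7 − 1.55 = 2.15%.

2.15%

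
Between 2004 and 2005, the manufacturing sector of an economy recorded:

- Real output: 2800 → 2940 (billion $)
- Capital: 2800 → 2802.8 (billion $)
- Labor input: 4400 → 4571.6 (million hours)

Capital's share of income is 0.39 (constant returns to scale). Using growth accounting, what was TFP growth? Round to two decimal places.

Real output growth = (2940 − 2800) / 2800 = 5%.
Capital growth = (2802.8 − 2800) / 2800 = 0.1%.
Labor input growth = (4571.6 − 4400) / 4400 = 3.9%.
Labor's share = 1 − 0.39 = 0.61.
Capital: 0.39 × 0.1 = 0.039 pp.
Labor input: 0.61 × 3.9 = 2.379 pp.
TFP growth = 5 − 2.418 = 2.582%.

2.58%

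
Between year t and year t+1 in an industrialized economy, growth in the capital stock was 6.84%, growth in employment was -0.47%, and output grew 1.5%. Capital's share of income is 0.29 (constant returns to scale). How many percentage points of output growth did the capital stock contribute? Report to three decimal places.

1.984 pp

Contribution = share × growth = 0.29 × 6.84 = 1.9836 pp.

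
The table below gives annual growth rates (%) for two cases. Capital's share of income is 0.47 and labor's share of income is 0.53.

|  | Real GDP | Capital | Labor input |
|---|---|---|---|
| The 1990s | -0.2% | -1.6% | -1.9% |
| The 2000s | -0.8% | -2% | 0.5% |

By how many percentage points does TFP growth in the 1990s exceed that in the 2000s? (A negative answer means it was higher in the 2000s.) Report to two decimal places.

Labor's share = 1 − 0.47 = 0.53.
The 1990s: TFP = -0.2 + 0.752 + 1.007 = 1.559%.
The 2000s: TFP = -0.8 + 0.94 − 0.265 = -0.125%.
Difference = 1.559 − (-0.125) = 1.684 pp.

1.68 percentage points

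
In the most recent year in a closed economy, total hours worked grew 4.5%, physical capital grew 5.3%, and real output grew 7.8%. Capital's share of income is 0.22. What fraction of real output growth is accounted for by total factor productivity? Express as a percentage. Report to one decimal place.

Labor's share = 1 − 0.22 = 0.78.
Physical capital: 0.22 × 5.3 = 1.166 pp.
Total hours worked: 0.78 × 4.5 = 3.51 pp.
TFP growth = 7.8 − 4.676 = 3.124%.
TFP share of growth = 3.124 / 7.8 × 100 = 40.051%.

Total factor productivity accounted for 40.1% of growth.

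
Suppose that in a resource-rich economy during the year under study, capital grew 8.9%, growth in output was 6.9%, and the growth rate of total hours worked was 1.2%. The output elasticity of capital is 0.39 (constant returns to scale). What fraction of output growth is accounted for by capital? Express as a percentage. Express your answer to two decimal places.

Capital accounted for 50.30% of growth.

Capital contributed 0.39 × 8.9 = 3.471 pp.
Share of growth = 3.471 / 6.9 × 100 = 50.3043%.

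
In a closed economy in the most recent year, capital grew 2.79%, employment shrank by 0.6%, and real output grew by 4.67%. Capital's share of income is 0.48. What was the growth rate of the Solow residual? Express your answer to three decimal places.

Labor's share = 1 − 0.48 = 0.52.
Capital: 0.48 × 2.79 = 1.3392 pp.
Employment: 0.52 × (-0.6) = -0.312 pp.
TFP growth = 4.67 − 1.0272 = 3.6428%.

The Solow residual grew 3.643%.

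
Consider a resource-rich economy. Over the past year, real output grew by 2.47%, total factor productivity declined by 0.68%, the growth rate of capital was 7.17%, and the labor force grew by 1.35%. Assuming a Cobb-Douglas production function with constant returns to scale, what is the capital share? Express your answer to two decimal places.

gY = gA + α·gK + (1−α)·gL, so gY − gA − gL = α(gK − gL).
2.47 + 0.68 − 1.35 = α × (7.17 − 1.35).
1.8 = 5.82 α, so α = 0.3093.

The capital share is 0.31.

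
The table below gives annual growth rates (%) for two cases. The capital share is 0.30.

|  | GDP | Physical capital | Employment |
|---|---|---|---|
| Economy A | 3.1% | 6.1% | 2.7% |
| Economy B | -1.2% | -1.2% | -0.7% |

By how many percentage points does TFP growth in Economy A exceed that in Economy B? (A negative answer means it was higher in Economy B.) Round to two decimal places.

-0.27 percentage points

Labor's share = 1 − 0.3 = 0.7.
Economy A: TFP = 3.1 − 1.83 − 1.89 = -0.62%.
Economy B: TFP = -1.2 + 0.36 + 0.49 = -0.35%.
Difference = -0.62 − (-0.35) = -0.27 pp.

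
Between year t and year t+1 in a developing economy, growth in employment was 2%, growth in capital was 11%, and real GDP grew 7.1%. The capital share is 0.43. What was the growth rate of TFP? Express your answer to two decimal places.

1.23%

Labor's share = 1 − 0.43 = 0.57.
Capital: 0.43 × 11 = 4.73 pp.
Employment: 0.57 × 2 = 1.14 pp.
TFP growth = 7.1 − 5.87 = 1.23%.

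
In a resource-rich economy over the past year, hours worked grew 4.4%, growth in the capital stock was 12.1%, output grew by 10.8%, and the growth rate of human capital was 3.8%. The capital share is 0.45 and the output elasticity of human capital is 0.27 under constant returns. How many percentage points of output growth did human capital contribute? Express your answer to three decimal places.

1.026 pp

Contribution = share × growth = 0.27 × 3.8 = 1.026 pp.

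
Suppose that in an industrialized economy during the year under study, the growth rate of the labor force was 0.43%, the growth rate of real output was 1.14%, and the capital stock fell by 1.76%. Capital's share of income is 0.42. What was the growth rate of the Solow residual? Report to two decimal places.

Labor's share = 1 − 0.42 = 0.58.
The capital stock: 0.42 × (-1.76) = -0.7392 pp.
The labor force: 0.58 × 0.43 = 0.2494 pp.
TFP growth = 1.14 + 0.4898 = 1.6298%.

The Solow residual grew 1.63%.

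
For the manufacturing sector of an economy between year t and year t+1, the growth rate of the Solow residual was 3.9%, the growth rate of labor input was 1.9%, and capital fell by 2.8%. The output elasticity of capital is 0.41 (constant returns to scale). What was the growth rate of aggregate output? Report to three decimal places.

Labor's share = 1 − 0.41 = 0.59.
Capital: 0.41 × (-2.8) = -1.148 pp.
Labor input: 0.59 × 1.9 = 1.121 pp.
Output growth = 3.9 + (-0.027) = 3.873%.

3.873%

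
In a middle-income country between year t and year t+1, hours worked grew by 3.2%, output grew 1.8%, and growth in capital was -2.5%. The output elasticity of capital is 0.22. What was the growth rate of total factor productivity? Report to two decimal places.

Labor's share = 1 − 0.22 = 0.78.
Capital: 0.22 × (-2.5) = -0.55 pp.
Hours worked: 0.78 × 3.2 = 2.496 pp.
TFP growth = 1.8 − 1.946 = -0.146%.

-0.15%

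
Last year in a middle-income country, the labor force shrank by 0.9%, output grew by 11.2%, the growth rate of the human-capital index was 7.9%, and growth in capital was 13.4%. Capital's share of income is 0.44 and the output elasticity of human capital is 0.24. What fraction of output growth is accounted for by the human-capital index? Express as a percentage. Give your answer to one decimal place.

The human-capital index contributed 0.24 × 7.9 = 1.896 pp.
Share of growth = 1.896 / 11.2 × 100 = 16.929%.

16.9%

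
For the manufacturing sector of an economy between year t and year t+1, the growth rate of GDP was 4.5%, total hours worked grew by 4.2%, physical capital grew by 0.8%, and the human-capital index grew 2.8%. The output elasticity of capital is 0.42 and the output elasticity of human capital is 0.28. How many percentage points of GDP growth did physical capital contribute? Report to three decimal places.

0.336 percentage points

Contribution = share × growth = 0.42 × 0.8 = 0.336 pp.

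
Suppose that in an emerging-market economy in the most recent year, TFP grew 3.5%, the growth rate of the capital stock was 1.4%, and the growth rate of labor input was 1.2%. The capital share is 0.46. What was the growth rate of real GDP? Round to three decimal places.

4.792%

Labor's share = 1 − 0.46 = 0.54.
The capital stock: 0.46 × 1.4 = 0.644 pp.
Labor input: 0.54 × 1.2 = 0.648 pp.
Output growth = 3.5 + 1.292 = 4.792%.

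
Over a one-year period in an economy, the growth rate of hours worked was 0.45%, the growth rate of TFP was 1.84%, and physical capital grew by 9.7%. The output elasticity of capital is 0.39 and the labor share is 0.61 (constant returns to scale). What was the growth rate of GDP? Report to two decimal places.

5.90%

Labor's share = 1 − 0.39 = 0.61.
Physical capital: 0.39 × 9.7 = 3.783 pp.
Hours worked: 0.61 × 0.45 = 0.2745 pp.
Output growth = 1.84 + 4.0575 = 5.8975%.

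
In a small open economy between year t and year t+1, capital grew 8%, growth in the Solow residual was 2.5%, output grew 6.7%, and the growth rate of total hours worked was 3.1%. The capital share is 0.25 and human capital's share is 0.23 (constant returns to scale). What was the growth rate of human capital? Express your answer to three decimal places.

Labor's share = 1 − 0.25 − 0.23 = 0.52.
gY = gA + 0.25×8 + 0.52×3.1 + 0.23×g.
0.23×g = 6.7 − 2.5 − 3.612 = 0.588.
g = 0.588 / 0.23 = 2.55652%.

2.557%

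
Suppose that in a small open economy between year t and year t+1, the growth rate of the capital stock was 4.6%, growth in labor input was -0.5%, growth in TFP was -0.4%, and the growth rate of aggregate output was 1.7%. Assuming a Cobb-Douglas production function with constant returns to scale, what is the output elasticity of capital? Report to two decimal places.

gY = gA + α·gK + (1−α)·gL, so gY − gA − gL = α(gK − gL).
1.7 + 0.4 + 0.5 = α × (4.6 − (-0.5)).
2.6 = 5.1 α, so α = 0.5098.

The output elasticity of capital is 0.51.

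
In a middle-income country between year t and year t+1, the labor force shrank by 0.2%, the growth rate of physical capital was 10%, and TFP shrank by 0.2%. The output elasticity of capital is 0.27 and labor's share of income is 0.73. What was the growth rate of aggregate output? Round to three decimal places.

2.354%

Labor's share = 1 − 0.27 = 0.73.
Physical capital: 0.27 × 10 = 2.7 pp.
The labor force: 0.73 × (-0.2) = -0.146 pp.
Output growth = -0.2 + 2.554 = 2.354%.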